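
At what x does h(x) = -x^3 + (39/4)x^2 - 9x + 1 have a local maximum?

h'(x) = -3x^2 + (39/2)x - 9 = 0 at x = 1/2, 6.
h''(x) = -6x + 39/2. h''(1/2) = 33/2 > 0 ⇒ local minimum; h''(6) = -33/2 < 0 ⇒ local maximum.
The local maximum is h(6) = 82.

6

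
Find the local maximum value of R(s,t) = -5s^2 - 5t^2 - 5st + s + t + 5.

76/15

∂R/∂s = -10s - 5t + 1 = 0 and ∂R/∂t = -5s - 10t + 1 = 0, so (s, t) = (1/15, 1/15).
The Hessian has R_{ss} = -10, R_{tt} = -10, R_{st} = -5, giving D = 75 > 0 with R_{ss} < 0, so the point is a local maximum.
R(1/15, 1/15) = 76/15.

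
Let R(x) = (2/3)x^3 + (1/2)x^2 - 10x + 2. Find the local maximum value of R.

473/24

R'(x) = 2x^2 + x - 10. Setting R'(x) = 0 gives x ∈ {-5/2, 2}.
R''(x) = 4x + 1. R''(-5/2) = -9 < 0 ⇒ local maximum; R''(2) = 9 > 0 ⇒ local minimum.
Thus R has its local maximum at x = -5/2, with value 473/24.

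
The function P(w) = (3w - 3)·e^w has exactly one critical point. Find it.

0

By the product rule, P'(w) = (3w)·e^w. Since e^w > 0, the only critical point is w = 0.
P''(0) has the same sign as 3 > 0, so this is a local minimum.
P(0) = (-3)·e^(0) ≈ -3.0000.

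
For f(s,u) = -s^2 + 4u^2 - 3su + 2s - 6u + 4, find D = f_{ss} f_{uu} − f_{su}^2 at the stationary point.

-25

∂f/∂s = -2s - 3u + 2 = 0 and ∂f/∂u = -3s + 8u - 6 = 0, so (s, u) = (-2/25, 18/25).
The Hessian has f_{ss} = -2, f_{uu} = 8, f_{su} = -3, giving D = -25 < 0, so the point is a saddle point.
D = (-2)·(8) − (-3)^2 = -25.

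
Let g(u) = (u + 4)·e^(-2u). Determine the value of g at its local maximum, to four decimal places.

548.3166

By the product rule, g'(u) = (-2u - 7)·e^(-2u). Since e^(-2u) > 0, the only critical point is u = -7/2.
g''(-7/2) has the same sign as -2 < 0, so this is a local maximum.
g(-7/2) = (1/2)·e^(7) ≈ 548.3166.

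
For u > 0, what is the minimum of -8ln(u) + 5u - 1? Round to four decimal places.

g'(u) = -8/u + 5 = 0 gives u = 8/5.
g''(u) = 8/u², which is positive for u > 0, so this is a local minimum.
g(8/5) = -8·ln(8/5) + 8 - 1 ≈ 3.2400.

3.2400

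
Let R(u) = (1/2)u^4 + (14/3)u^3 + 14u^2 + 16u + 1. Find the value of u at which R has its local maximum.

R'(u) = 2u^3 + 14u^2 + 28u + 16. Setting R'(u) = 0 gives u ∈ {-4, -2, -1}.
Second-derivative test with R''(u) = 6u^2 + 28u + 28: R''(-4) = 12 > 0 ⇒ local minimum; R''(-2) = -4 < 0 ⇒ local maximum; R''(-1) = 6 > 0 ⇒ local minimum.
Thus R has its local maximum at u = -2, with value -13/3.

-2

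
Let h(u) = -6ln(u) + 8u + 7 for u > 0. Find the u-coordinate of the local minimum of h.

h'(u) = -6/u + 8 = 0 gives u = 3/4.
h''(u) = 6/u², which is positive for u > 0, so this is a local minimum.
h(3/4) = -6·ln(3/4) + 6 + 7 ≈ 14.7261.

3/4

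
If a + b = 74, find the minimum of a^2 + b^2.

2738

With a + b = 74, a^2 + b^2 = a^2 + (74 − a)^2.
The derivative 2a − 2(74 − a) = 4a − 148 vanishes at a = 37; second derivative 4 > 0, a minimum.
The minimum is 2·(37)^2 = 2738.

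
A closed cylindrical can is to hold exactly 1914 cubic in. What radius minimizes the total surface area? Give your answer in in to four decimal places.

With radius r and height h, πr²h = 1914 so h = 1914/(πr²), and S(r) = 2πr² + 2πrh = 2πr² + 2·1914/r.
S'(r) = 4πr − 2·1914/r² = 0 ⇒ r³ = 1914/(2π), so r ≈ 6.7285 and h = 2r ≈ 13.4571.
S''(r) = 4π + 4·1914/r³ > 0, so this is the minimum; S ≈ 853.3801.

6.7285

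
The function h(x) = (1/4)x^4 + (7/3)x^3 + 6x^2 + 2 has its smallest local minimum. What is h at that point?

h'(x) = x^3 + 7x^2 + 12x = 0 at x = -4, -3, 0.
Second-derivative test with h''(x) = 3x^2 + 14x + 12: h''(-4) = 4 > 0 ⇒ local minimum; h''(-3) = -3 < 0 ⇒ local maximum; h''(0) = 12 > 0 ⇒ local minimum.
The smallest local minimum is h(0) = 2.

2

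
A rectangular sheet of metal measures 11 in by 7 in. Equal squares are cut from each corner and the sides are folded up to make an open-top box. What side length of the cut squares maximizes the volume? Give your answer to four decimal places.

1.3927

With cut size x, the volume is V(x) = x(11 − 2x)(7 − 2x) for 0 < x < 3.5.
V'(x) = 12x^2 − 72x + 77. Setting V'(x) = 0 gives x ≈ 1.3927 (the root in (0, 3.5)).
V''(x) = 24x − 72 is negative there, so this is the maximum; V ≈ 48.2170.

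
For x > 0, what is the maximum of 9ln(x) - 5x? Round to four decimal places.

-3.7099

P'(x) = 9/x − 5 = 0 gives x = 9/5.
P''(x) = -9/x², which is negative for x > 0, so this is a local maximum.
P(9/5) = 9·ln(9/5) - 9 ≈ -3.7099.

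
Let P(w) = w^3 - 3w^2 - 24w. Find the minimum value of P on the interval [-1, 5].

Differentiating, P'(w) = 3w^2 - 6w - 24; whose only zero in [-1, 5] is w = 4.
Evaluating at the critical points and endpoints: P(-1) = 20; P(4) = -80; P(5) = -70.
The minimum over the interval is -80, attained at w = 4.

-80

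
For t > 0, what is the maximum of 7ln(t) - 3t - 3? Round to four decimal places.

-4.0689

h'(t) = 7/t − 3 = 0 gives t = 7/3.
h''(t) = -7/t², which is negative for t > 0, so this is a local maximum.
h(7/3) = 7·ln(7/3) - 7 - 3 ≈ -4.0689.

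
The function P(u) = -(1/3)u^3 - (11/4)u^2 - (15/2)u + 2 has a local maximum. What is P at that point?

P'(u) = -u^2 - (11/2)u - 15/2 = 0 at u = -3, -5/2.
Second-derivative test with P''(u) = -2u - 11/2: P''(-3) = 1/2 > 0 ⇒ local minimum; P''(-5/2) = -1/2 < 0 ⇒ local maximum.
Thus P has its local maximum at u = -5/2, with value 421/48.

421/48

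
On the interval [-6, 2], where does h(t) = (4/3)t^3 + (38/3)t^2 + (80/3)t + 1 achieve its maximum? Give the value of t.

2

The derivative is 4t^2 + (76/3)t + 80/3, which vanishes at t = -5 and t = -4/3.
Compare values at every candidate in [-6, 2]: h(-6) = 9,  h(-5) = 53/3,  h(-4/3) = -1231/81,  h(2) = 347/3.
So the maximum is h(2) = 347/3.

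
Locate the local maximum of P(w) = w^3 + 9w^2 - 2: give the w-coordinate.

P'(w) = 3w^2 + 18w. Setting P'(w) = 0 gives w ∈ {-6, 0}.
P''(w) = 6w + 18. P''(-6) = -18 < 0 ⇒ local maximum; P''(0) = 18 > 0 ⇒ local minimum.
Thus P has its local maximum at w = -6, with value 106.

-6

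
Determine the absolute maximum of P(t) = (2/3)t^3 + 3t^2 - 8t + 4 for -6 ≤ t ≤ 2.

The derivative is 2t^2 + 6t - 8, which vanishes at t = -4 and t = 1.
Compare values at every candidate in [-6, 2]: P(-6) = 16,  P(-4) = 124/3,  P(1) = -1/3,  P(2) = 16/3.
Hence the absolute maximum is 124/3 at t = -4.

124/3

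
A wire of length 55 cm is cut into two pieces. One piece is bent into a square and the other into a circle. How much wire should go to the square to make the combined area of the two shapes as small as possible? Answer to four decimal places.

Let x be the length used for the square. Square side x/4; circle radius (55−x)/(2π).
A(x) = (x/4)² + π·((55−x)/(2π))² = x²/16 + (55−x)²/(4π) for 0 ≤ x ≤ 55. A'(x) = x/8 − (55−x)/(2π) = 0 gives x = 4·55/(π+4) ≈ 30.8055.
A'' = 1/8 + 1/(2π) > 0, so this gives the minimum combined area; x ≈ 30.8055 cm to the square.

30.8055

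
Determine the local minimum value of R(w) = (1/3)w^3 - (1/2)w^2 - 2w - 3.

-19/3

R'(w) = w^2 - w - 2. Setting R'(w) = 0 gives w ∈ {-1, 2}.
Since R''(w) = 2w - 1, we get R''(-1) = -3 < 0 ⇒ local maximum; R''(2) = 3 > 0 ⇒ local minimum.
Thus R has its local minimum at w = 2, with value -19/3.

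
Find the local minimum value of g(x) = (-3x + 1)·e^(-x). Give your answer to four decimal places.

By the product rule, g'(x) = (3x - 4)·e^(-x). Since e^(-x) > 0, the only critical point is x = 4/3.
g''(4/3) has the same sign as 3 > 0, so this is a local minimum.
g(4/3) = (-3)·e^(-4/3) ≈ -0.7908.

-0.7908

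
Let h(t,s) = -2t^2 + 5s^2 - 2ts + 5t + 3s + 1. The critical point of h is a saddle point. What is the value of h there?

∂h/∂t = -4t - 2s + 5 = 0 and ∂h/∂s = -2t + 10s + 3 = 0, so (t, s) = (14/11, -1/22).
The Hessian has h_{tt} = -4, h_{ss} = 10, h_{ts} = -2, giving D = -44 < 0, so the point is a saddle point.
h(14/11, -1/22) = 181/44.

181/44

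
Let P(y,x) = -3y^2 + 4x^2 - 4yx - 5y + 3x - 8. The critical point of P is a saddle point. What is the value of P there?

∂P/∂y = -6y - 4x - 5 = 0 and ∂P/∂x = -4y + 8x + 3 = 0, so (y, x) = (-7/16, -19/32).
The Hessian has P_{yy} = -6, P_{xx} = 8, P_{yx} = -4, giving D = -64 < 0, so the point is a saddle point.
P(-7/16, -19/32) = -499/64.

-499/64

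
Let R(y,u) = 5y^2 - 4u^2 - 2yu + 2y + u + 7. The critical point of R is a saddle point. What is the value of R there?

∂R/∂y = 10y - 2u + 2 = 0 and ∂R/∂u = -2y - 8u + 1 = 0, so (y, u) = (-1/6, 1/6).
The Hessian has R_{yy} = 10, R_{uu} = -8, R_{yu} = -2, giving D = -84 < 0, so the point is a saddle point.
R(-1/6, 1/6) = 83/12.

83/12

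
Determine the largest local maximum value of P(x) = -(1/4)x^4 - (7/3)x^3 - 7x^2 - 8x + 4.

P'(x) = -x^3 - 7x^2 - 14x - 8 = 0 at x = -4, -2, -1.
P''(x) = -3x^2 - 14x - 14. P''(-4) = -6 < 0 ⇒ local maximum; P''(-2) = 2 > 0 ⇒ local minimum; P''(-1) = -3 < 0 ⇒ local maximum.
The largest local maximum is P(-4) = 28/3.

28/3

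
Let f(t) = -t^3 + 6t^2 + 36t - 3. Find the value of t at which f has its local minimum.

-2

Critical points: f'(t) = -3t^2 + 12t + 36 vanishes at t = -2, 6.
Since f''(t) = -6t + 12, we get f''(-2) = 24 > 0 ⇒ local minimum; f''(6) = -24 < 0 ⇒ local maximum.
So the local minimum value is f(-2) = -43.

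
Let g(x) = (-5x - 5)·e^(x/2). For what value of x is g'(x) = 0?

-3

g'(x) = (-5)·e^(x/2) + (-5x - 5)·(1/2)·e^(x/2) = (-(5/2)x - 15/2)·e^(x/2). Since e^(x/2) > 0, the only critical point is x = -3.
g''(-3) has the same sign as -5/2 < 0, so this is a local maximum.
g(-3) = (10)·e^(-3/2) ≈ 2.2313.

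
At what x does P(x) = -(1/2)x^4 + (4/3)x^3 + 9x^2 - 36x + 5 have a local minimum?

Critical points: P'(x) = -2x^3 + 4x^2 + 18x - 36 vanishes at x = -3, 2, 3.
Second-derivative test with P''(x) = -6x^2 + 8x + 18: P''(-3) = -60 < 0 ⇒ local maximum; P''(2) = 10 > 0 ⇒ local minimum; P''(3) = -12 < 0 ⇒ local maximum.
The local minimum is P(2) = -85/3.

2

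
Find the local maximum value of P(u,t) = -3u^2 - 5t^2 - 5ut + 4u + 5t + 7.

60/7

∂P/∂u = -6u - 5t + 4 = 0 and ∂P/∂t = -5u - 10t + 5 = 0, so (u, t) = (3/7, 2/7).
The Hessian has P_{uu} = -6, P_{tt} = -10, P_{ut} = -5, giving D = 35 > 0 with P_{uu} < 0, so the point is a local maximum.
P(3/7, 2/7) = 60/7.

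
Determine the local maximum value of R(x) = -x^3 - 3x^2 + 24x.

R'(x) = -3x^2 - 6x + 24. Setting R'(x) = 0 gives x ∈ {-4, 2}.
R''(x) = -6x - 6. R''(-4) = 18 > 0 ⇒ local minimum; R''(2) = -18 < 0 ⇒ local maximum.
Thus R has its local maximum at x = 2, with value 28.

28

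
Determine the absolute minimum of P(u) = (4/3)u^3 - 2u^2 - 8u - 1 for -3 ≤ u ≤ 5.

The derivative is 4u^2 - 4u - 8, which vanishes at u = -1 and u = 2.
Candidates: P(-3) = -31; P(-1) = 11/3; P(2) = -43/3; P(5) = 227/3.
Hence the absolute minimum is -31 at u = -3.

-31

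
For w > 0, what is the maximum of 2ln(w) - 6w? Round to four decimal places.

f'(w) = 2/w − 6 = 0 gives w = 1/3.
f''(w) = -2/w², which is negative for w > 0, so this is a local maximum.
f(1/3) = 2·ln(1/3) - 2 ≈ -4.1972.

-4.1972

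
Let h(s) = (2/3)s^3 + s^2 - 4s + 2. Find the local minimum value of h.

-1/3

Critical points: h'(s) = 2s^2 + 2s - 4 vanishes at s = -2, 1.
Second-derivative test with h''(s) = 4s + 2: h''(-2) = -6 < 0 ⇒ local maximum; h''(1) = 6 > 0 ⇒ local minimum.
The local minimum is h(1) = -1/3.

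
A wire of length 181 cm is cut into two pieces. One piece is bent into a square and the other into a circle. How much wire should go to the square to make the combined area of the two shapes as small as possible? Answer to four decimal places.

101.3779

Let x be the length used for the square. Square side x/4; circle radius (181−x)/(2π).
A(x) = (x/4)² + π·((181−x)/(2π))² = x²/16 + (181−x)²/(4π) for 0 ≤ x ≤ 181. A'(x) = x/8 − (181−x)/(2π) = 0 gives x = 4·181/(π+4) ≈ 101.3779.
A'' = 1/8 + 1/(2π) > 0, so this gives the minimum combined area; x ≈ 101.3779 cm to the square.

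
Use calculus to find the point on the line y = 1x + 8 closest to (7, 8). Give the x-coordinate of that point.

7/2

Minimize D(x)^2 = (x - 7)^2 + (x)^2.
d/dx[D^2] = 2(x - 7) + 2·1·(x) = 0 ⇒ x = 7/2.
Then y = 23/2 and the distance is √(49/2) ≈ 4.9497.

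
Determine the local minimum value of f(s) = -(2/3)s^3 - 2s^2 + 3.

1/3

Critical points: f'(s) = -2s^2 - 4s vanishes at s = -2, 0.
f''(s) = -4s - 4. f''(-2) = 4 > 0 ⇒ local minimum; f''(0) = -4 < 0 ⇒ local maximum.
Thus f has its local minimum at s = -2, with value 1/3.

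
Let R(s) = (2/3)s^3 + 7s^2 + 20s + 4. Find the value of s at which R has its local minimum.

R'(s) = 2s^2 + 14s + 20. Setting R'(s) = 0 gives s ∈ {-5, -2}.
Second-derivative test with R''(s) = 4s + 14: R''(-5) = -6 < 0 ⇒ local maximum; R''(-2) = 6 > 0 ⇒ local minimum.
The local minimum is R(-2) = -40/3.

-2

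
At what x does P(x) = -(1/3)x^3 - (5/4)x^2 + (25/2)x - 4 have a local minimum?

P'(x) = -x^2 - (5/2)x + 25/2. Setting P'(x) = 0 gives x ∈ {-5, 5/2}.
Since P''(x) = -2x - 5/2, we get P''(-5) = 15/2 > 0 ⇒ local minimum; P''(5/2) = -15/2 < 0 ⇒ local maximum.
Thus P has its local minimum at x = -5, with value -673/12.

-5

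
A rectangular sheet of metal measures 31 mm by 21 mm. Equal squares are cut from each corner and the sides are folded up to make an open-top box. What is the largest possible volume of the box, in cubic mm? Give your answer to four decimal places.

With cut size x, the volume is V(x) = x(31 − 2x)(21 − 2x) for 0 < x < 10.5.
V'(x) = 12x^2 − 208x + 651. Setting V'(x) = 0 gives x ≈ 4.0993 (the root in (0, 10.5)).
V''(x) = 24x − 208 is negative there, so this is the maximum; V ≈ 1196.5440.

1196.5440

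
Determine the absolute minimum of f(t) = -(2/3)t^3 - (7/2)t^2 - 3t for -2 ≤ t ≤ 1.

-43/6

The derivative is -2t^2 - 7t - 3, whose only zero in [-2, 1] is t = -1/2.
Compare values at every candidate in [-2, 1]: f(-2) = -8/3, f(-1/2) = 17/24, f(1) = -43/6.
The minimum over the interval is -43/6, attained at t = 1.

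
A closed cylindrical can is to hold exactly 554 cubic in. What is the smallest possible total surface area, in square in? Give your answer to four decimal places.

373.4115

With radius r and height h, πr²h = 554 so h = 554/(πr²), and S(r) = 2πr² + 2πrh = 2πr² + 2·554/r.
S'(r) = 4πr − 2·554/r² = 0 ⇒ r³ = 554/(2π), so r ≈ 4.4509 and h = 2r ≈ 8.9017.
S''(r) = 4π + 4·554/r³ > 0, so this is the minimum; S ≈ 373.4115.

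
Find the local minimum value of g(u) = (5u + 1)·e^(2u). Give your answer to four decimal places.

-0.6165

g'(u) = 5·e^(2u) + (5u + 1)·2·e^(2u) = (10u + 7)·e^(2u). Since e^(2u) > 0, the only critical point is u = -7/10.
g''(-7/10) has the same sign as 10 > 0, so this is a local minimum.
g(-7/10) = (-5/2)·e^(-7/5) ≈ -0.6165.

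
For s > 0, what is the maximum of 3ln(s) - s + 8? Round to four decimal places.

8.2958

h'(s) = 3/s − 1 = 0 gives s = 3.
h''(s) = -3/s², which is negative for s > 0, so this is a local maximum.
h(3) = 3·ln(3) - 3 + 8 ≈ 8.2958.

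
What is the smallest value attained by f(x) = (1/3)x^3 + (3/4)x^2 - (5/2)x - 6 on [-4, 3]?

Differentiating, f'(x) = x^2 + (3/2)x - 5/2; which vanishes at x = -5/2 and x = 1.
Evaluating at the critical points and endpoints: f(-4) = -16/3, f(-5/2) = -13/48, f(1) = -89/12, f(3) = 9/4.
Hence the absolute minimum is -89/12 at x = 1.

-89/12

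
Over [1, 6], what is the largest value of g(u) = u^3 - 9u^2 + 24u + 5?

41

Differentiating, g'(u) = 3u^2 - 18u + 24; which vanishes at u = 2 and u = 4.
Compare values at every candidate in [1, 6]: g(1) = 21,  g(2) = 25,  g(4) = 21,  g(6) = 41.
So the maximum is g(6) = 41.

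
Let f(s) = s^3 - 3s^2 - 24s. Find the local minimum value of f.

-80

f'(s) = 3s^2 - 6s - 24 = 0 at s = -2, 4.
Second-derivative test with f''(s) = 6s - 6: f''(-2) = -18 < 0 ⇒ local maximum; f''(4) = 18 > 0 ⇒ local minimum.
Thus f has its local minimum at s = 4, with value -80.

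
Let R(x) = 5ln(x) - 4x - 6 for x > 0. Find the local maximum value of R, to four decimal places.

R'(x) = 5/x − 4 = 0 gives x = 5/4.
R''(x) = -5/x², which is negative for x > 0, so this is a local maximum.
R(5/4) = 5·ln(5/4) - 5 - 6 ≈ -9.8843.

-9.8843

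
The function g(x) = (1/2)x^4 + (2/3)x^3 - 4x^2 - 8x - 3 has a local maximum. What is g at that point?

g'(x) = 2x^3 + 2x^2 - 8x - 8. Setting g'(x) = 0 gives x ∈ {-2, -1, 2}.
Second-derivative test with g''(x) = 6x^2 + 4x - 8: g''(-2) = 8 > 0 ⇒ local minimum; g''(-1) = -6 < 0 ⇒ local maximum; g''(2) = 24 > 0 ⇒ local minimum.
Thus g has its local maximum at x = -1, with value 5/6.

5/6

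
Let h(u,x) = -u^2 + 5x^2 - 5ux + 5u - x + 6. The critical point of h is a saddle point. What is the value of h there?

∂h/∂u = -2u - 5x + 5 = 0 and ∂h/∂x = -5u + 10x - 1 = 0, so (u, x) = (1, 3/5).
The Hessian has h_{uu} = -2, h_{xx} = 10, h_{ux} = -5, giving D = -45 < 0, so the point is a saddle point.
h(1, 3/5) = 41/5.

41/5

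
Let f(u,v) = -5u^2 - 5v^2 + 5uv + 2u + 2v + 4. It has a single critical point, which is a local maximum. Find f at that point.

∂f/∂u = -10u + 5v + 2 = 0 and ∂f/∂v = 5u - 10v + 2 = 0, so (u, v) = (2/5, 2/5).
The Hessian has f_{uu} = -10, f_{vv} = -10, f_{uv} = 5, giving D = 75 > 0 with f_{uu} < 0, so the point is a local maximum.
f(2/5, 2/5) = 24/5.

24/5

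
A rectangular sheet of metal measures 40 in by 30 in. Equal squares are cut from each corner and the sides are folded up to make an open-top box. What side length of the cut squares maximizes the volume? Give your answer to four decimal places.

5.6574

With cut size x, the volume is V(x) = x(40 − 2x)(30 − 2x) for 0 < x < 15.
V'(x) = 12x^2 − 280x + 1200. Setting V'(x) = 0 gives x ≈ 5.6574 (the root in (0, 15)).
V''(x) = 24x − 280 is negative there, so this is the maximum; V ≈ 3032.3025.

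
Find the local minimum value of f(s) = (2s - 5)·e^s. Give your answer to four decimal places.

-8.9634

By the product rule, f'(s) = (2s - 3)·e^s. Since e^s > 0, the only critical point is s = 3/2.
f''(3/2) has the same sign as 2 > 0, so this is a local minimum.
f(3/2) = (-2)·e^(3/2) ≈ -8.9634.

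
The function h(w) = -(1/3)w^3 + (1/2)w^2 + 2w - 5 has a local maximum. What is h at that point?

-5/3

h'(w) = -w^2 + w + 2. Setting h'(w) = 0 gives w ∈ {-1, 2}.
Second-derivative test with h''(w) = -2w + 1: h''(-1) = 3 > 0 ⇒ local minimum; h''(2) = -3 < 0 ⇒ local maximum.
The local maximum is h(2) = -5/3.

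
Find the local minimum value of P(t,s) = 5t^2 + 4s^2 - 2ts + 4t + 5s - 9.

-913/76

∂P/∂t = 10t - 2s + 4 = 0 and ∂P/∂s = -2t + 8s + 5 = 0, so (t, s) = (-21/38, -29/38).
The Hessian has P_{tt} = 10, P_{ss} = 8, P_{ts} = -2, giving D = 76 > 0 with P_{tt} > 0, so the point is a local minimum.
P(-21/38, -29/38) = -913/76.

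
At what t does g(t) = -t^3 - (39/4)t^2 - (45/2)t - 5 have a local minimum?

-5

g'(t) = -3t^2 - (39/2)t - 45/2 = 0 at t = -5, -3/2.
Since g''(t) = -6t - 39/2, we get g''(-5) = 21/2 > 0 ⇒ local minimum; g''(-3/2) = -21/2 < 0 ⇒ local maximum.
The local minimum is g(-5) = -45/4.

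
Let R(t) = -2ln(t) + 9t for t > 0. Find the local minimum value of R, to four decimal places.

5.0082

R'(t) = -2/t + 9 = 0 gives t = 2/9.
R''(t) = 2/t², which is positive for t > 0, so this is a local minimum.
R(2/9) = -2·ln(2/9) + 2 ≈ 5.0082.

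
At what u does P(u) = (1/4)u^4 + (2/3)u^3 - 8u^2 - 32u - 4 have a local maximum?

-2

P'(u) = u^3 + 2u^2 - 16u - 32. Setting P'(u) = 0 gives u ∈ {-4, -2, 4}.
Since P''(u) = 3u^2 + 4u - 16, we get P''(-4) = 16 > 0 ⇒ local minimum; P''(-2) = -12 < 0 ⇒ local maximum; P''(4) = 48 > 0 ⇒ local minimum.
So the local maximum value is P(-2) = 80/3.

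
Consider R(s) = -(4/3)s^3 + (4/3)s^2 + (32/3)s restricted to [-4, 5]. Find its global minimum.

-80

The derivative is -4s^2 + (8/3)s + 32/3, which vanishes at s = -4/3 and s = 2.
Candidates: R(-4) = 64,  R(-4/3) = -704/81,  R(2) = 16,  R(5) = -80.
The minimum over the interval is -80, attained at s = 5.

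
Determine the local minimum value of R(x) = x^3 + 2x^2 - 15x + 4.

-292/27

Critical points: R'(x) = 3x^2 + 4x - 15 vanishes at x = -3, 5/3.
Since R''(x) = 6x + 4, we get R''(-3) = -14 < 0 ⇒ local maximum; R''(5/3) = 14 > 0 ⇒ local minimum.
The local minimum is R(5/3) = -292/27.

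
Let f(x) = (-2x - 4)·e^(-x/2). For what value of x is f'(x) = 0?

0

Differentiating with the product rule gives f'(x) = (x)·e^(-x/2). Since e^(-x/2) > 0, the only critical point is x = 0.
f''(0) has the same sign as 1 > 0, so this is a local minimum.
f(0) = (-4)·e^(0) ≈ -4.0000.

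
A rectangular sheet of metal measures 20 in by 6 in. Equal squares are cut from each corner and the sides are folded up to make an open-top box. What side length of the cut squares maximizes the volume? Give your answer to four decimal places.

With cut size x, the volume is V(x) = x(20 − 2x)(6 − 2x) for 0 < x < 3.
V'(x) = 12x^2 − 104x + 120. Setting V'(x) = 0 gives x ≈ 1.3706 (the root in (0, 3)).
V''(x) = 24x − 104 is negative there, so this is the maximum; V ≈ 77.0866.

1.3706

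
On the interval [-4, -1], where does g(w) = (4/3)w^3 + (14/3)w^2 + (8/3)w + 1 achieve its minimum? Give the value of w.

The derivative is 4w^2 + (28/3)w + 8/3, whose only zero in [-4, -1] is w = -2.
Compare values at every candidate in [-4, -1]: g(-4) = -61/3,  g(-2) = 11/3,  g(-1) = 5/3.
Hence the absolute minimum is -61/3 at w = -4.

-4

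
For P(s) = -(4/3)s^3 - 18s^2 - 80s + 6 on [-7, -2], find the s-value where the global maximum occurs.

-7

P'(s) = -4s^2 - 36s - 80, which vanishes at s = -5 and s = -4.
Evaluating at the critical points and endpoints: P(-7) = 424/3,  P(-5) = 368/3,  P(-4) = 370/3,  P(-2) = 314/3.
So the maximum is P(-7) = 424/3.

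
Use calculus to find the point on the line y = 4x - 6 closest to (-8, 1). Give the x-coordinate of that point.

20/17

Minimize D(x)^2 = (x + 8)^2 + (4x - 7)^2.
d/dx[D^2] = 2(x + 8) + 2·4·(4x - 7) = 0 ⇒ x = 20/17.
Then y = -22/17 and the distance is √(1521/17) ≈ 9.4589.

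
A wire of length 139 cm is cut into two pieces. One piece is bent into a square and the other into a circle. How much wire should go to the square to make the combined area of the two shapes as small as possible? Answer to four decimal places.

77.8538

Let x be the length used for the square. Square side x/4; circle radius (139−x)/(2π).
A(x) = (x/4)² + π·((139−x)/(2π))² = x²/16 + (139−x)²/(4π) for 0 ≤ x ≤ 139. A'(x) = x/8 − (139−x)/(2π) = 0 gives x = 4·139/(π+4) ≈ 77.8538.
A'' = 1/8 + 1/(2π) > 0, so this gives the minimum combined area; x ≈ 77.8538 cm to the square.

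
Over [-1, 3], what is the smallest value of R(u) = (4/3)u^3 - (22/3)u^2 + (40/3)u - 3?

The derivative is 4u^2 - (44/3)u + 40/3, which vanishes at u = 5/3 and u = 2.
Compare values at every candidate in [-1, 3]: R(-1) = -25; R(5/3) = 407/81; R(2) = 5; R(3) = 7.
The minimum over the interval is -25, attained at u = -1.

-25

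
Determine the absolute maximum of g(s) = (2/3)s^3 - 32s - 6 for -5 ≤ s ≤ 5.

The derivative is 2s^2 - 32, which vanishes at s = -4 and s = 4.
Candidates: g(-5) = 212/3,  g(-4) = 238/3,  g(4) = -274/3,  g(5) = -248/3.
The maximum over the interval is 238/3, attained at s = -4.

238/3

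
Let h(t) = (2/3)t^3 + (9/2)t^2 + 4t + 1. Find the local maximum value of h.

43/3

Critical points: h'(t) = 2t^2 + 9t + 4 vanishes at t = -4, -1/2.
Second-derivative test with h''(t) = 4t + 9: h''(-4) = -7 < 0 ⇒ local maximum; h''(-1/2) = 7 > 0 ⇒ local minimum.
Thus h has its local maximum at t = -4, with value 43/3.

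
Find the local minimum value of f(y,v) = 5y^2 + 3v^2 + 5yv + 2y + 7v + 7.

58/35

∂f/∂y = 10y + 5v + 2 = 0 and ∂f/∂v = 5y + 6v + 7 = 0, so (y, v) = (23/35, -12/7).
The Hessian has f_{yy} = 10, f_{vv} = 6, f_{yv} = 5, giving D = 35 > 0 with f_{yy} > 0, so the point is a local minimum.
f(23/35, -12/7) = 58/35.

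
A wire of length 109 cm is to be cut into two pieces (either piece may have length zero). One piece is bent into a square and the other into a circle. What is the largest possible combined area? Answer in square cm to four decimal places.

945.4599

Let x be the length used for the square. Square side x/4; circle radius (109−x)/(2π).
A(x) = (x/4)² + π·((109−x)/(2π))² = x²/16 + (109−x)²/(4π) for 0 ≤ x ≤ 109. A'(x) = x/8 − (109−x)/(2π) = 0 gives x = 4·109/(π+4) ≈ 61.0508.
A'' > 0, so the interior critical point is a minimum; the maximum is at an endpoint. A(0) = 945.4599 and A(109) = 742.5625, so the largest area is 945.4599.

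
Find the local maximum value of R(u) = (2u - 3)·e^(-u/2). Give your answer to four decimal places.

0.6951

Differentiating with the product rule gives R'(u) = (-u + 7/2)·e^(-u/2). Since e^(-u/2) > 0, the only critical point is u = 7/2.
R''(7/2) has the same sign as -1 < 0, so this is a local maximum.
R(7/2) = (4)·e^(-7/4) ≈ 0.6951.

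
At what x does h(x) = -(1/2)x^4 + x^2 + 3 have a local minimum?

0

h'(x) = -2x^3 + 2x. Setting h'(x) = 0 gives x ∈ {-1, 0, 1}.
Since h''(x) = -6x^2 + 2, we get h''(-1) = -4 < 0 ⇒ local maximum; h''(0) = 2 > 0 ⇒ local minimum; h''(1) = -4 < 0 ⇒ local maximum.
The local minimum is h(0) = 3.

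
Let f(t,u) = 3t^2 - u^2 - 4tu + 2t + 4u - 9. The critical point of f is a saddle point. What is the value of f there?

∂f/∂t = 6t - 4u + 2 = 0 and ∂f/∂u = -4t - 2u + 4 = 0, so (t, u) = (3/7, 8/7).
The Hessian has f_{tt} = 6, f_{uu} = -2, f_{tu} = -4, giving D = -28 < 0, so the point is a saddle point.
f(3/7, 8/7) = -44/7.

-44/7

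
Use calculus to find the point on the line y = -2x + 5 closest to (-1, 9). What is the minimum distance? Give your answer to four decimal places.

0.8944

Minimize D(x)^2 = (x + 1)^2 + (-2x - 4)^2.
d/dx[D^2] = 2(x + 1) + 2·(-2)·(-2x - 4) = 0 ⇒ x = -9/5.
Then y = 43/5 and the distance is √(4/5) ≈ 0.8944.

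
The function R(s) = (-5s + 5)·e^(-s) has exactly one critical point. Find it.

2

R'(s) = (-5)·e^(-s) + (-5s + 5)·(-1)·e^(-s) = (5s - 10)·e^(-s). Since e^(-s) > 0, the only critical point is s = 2.
R''(2) has the same sign as 5 > 0, so this is a local minimum.
R(2) = (-5)·e^(-2) ≈ -0.6767.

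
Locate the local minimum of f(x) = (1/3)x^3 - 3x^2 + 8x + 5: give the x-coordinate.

4

f'(x) = x^2 - 6x + 8. Setting f'(x) = 0 gives x ∈ {2, 4}.
Since f''(x) = 2x - 6, we get f''(2) = -2 < 0 ⇒ local maximum; f''(4) = 2 > 0 ⇒ local minimum.
So the local minimum value is f(4) = 31/3.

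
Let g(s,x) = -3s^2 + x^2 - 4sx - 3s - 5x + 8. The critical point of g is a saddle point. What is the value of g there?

109/14

∂g/∂s = -6s - 4x - 3 = 0 and ∂g/∂x = -4s + 2x - 5 = 0, so (s, x) = (-13/14, 9/14).
The Hessian has g_{ss} = -6, g_{xx} = 2, g_{sx} = -4, giving D = -28 < 0, so the point is a saddle point.
g(-13/14, 9/14) = 109/14.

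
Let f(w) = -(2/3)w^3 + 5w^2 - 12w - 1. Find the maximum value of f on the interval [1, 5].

f'(w) = -2w^2 + 10w - 12, which vanishes at w = 2 and w = 3.
Candidates: f(1) = -26/3,  f(2) = -31/3,  f(3) = -10,  f(5) = -58/3.
Hence the absolute maximum is -26/3 at w = 1.

-26/3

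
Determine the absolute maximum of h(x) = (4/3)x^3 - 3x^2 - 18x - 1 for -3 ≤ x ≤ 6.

71

Differentiating, h'(x) = 4x^2 - 6x - 18; which vanishes at x = -3/2 and x = 3.
Compare values at every candidate in [-3, 6]: h(-3) = -10; h(-3/2) = 59/4; h(3) = -46; h(6) = 71.
The maximum over the interval is 71, attained at x = 6.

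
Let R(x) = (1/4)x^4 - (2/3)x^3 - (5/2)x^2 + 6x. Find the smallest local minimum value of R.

-38/3

Critical points: R'(x) = x^3 - 2x^2 - 5x + 6 vanishes at x = -2, 1, 3.
R''(x) = 3x^2 - 4x - 5. R''(-2) = 15 > 0 ⇒ local minimum; R''(1) = -6 < 0 ⇒ local maximum; R''(3) = 10 > 0 ⇒ local minimum.
Thus R has its smallest local minimum at x = -2, with value -38/3.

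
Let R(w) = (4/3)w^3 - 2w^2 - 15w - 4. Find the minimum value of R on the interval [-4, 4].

-184/3

Differentiating, R'(w) = 4w^2 - 4w - 15; which vanishes at w = -3/2 and w = 5/2.
Evaluating at the critical points and endpoints: R(-4) = -184/3; R(-3/2) = 19/2; R(5/2) = -199/6; R(4) = -32/3.
The minimum over the interval is -184/3, attained at w = -4.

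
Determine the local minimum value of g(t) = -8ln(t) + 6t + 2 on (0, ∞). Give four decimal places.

g'(t) = -8/t + 6 = 0 gives t = 4/3.
g''(t) = 8/t², which is positive for t > 0, so this is a local minimum.
g(4/3) = -8·ln(4/3) + 8 + 2 ≈ 7.6985.

7.6985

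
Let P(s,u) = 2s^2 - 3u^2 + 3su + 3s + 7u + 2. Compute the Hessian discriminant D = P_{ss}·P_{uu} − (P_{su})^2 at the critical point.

-33

∂P/∂s = 4s + 3u + 3 = 0 and ∂P/∂u = 3s - 6u + 7 = 0, so (s, u) = (-13/11, 19/33).
The Hessian has P_{ss} = 4, P_{uu} = -6, P_{su} = 3, giving D = -33 < 0, so the point is a saddle point.
D = (4)·(-6) − (3)^2 = -33.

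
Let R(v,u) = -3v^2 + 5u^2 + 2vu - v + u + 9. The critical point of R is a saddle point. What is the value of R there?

∂R/∂v = -6v + 2u - 1 = 0 and ∂R/∂u = 2v + 10u + 1 = 0, so (v, u) = (-3/16, -1/16).
The Hessian has R_{vv} = -6, R_{uu} = 10, R_{vu} = 2, giving D = -64 < 0, so the point is a saddle point.
R(-3/16, -1/16) = 145/16.

145/16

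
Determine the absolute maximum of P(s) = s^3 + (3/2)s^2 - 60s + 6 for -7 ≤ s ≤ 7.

437/2

P'(s) = 3s^2 + 3s - 60, which vanishes at s = -5 and s = 4.
Compare values at every candidate in [-7, 7]: P(-7) = 313/2; P(-5) = 437/2; P(4) = -146; P(7) = 5/2.
Hence the absolute maximum is 437/2 at s = -5.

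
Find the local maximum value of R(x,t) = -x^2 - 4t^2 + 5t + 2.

57/16

∂R/∂x = -2x = 0 and ∂R/∂t = -8t + 5 = 0, so (x, t) = (0, 5/8).
The Hessian has R_{xx} = -2, R_{tt} = -8, R_{xt} = 0, giving D = 16 > 0 with R_{xx} < 0, so the point is a local maximum.
R(0, 5/8) = 57/16.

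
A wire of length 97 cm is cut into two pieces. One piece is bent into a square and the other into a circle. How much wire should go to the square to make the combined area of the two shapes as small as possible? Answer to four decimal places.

54.3296

Let x be the length used for the square. Square side x/4; circle radius (97−x)/(2π).
A(x) = (x/4)² + π·((97−x)/(2π))² = x²/16 + (97−x)²/(4π) for 0 ≤ x ≤ 97. A'(x) = x/8 − (97−x)/(2π) = 0 gives x = 4·97/(π+4) ≈ 54.3296.
A'' = 1/8 + 1/(2π) > 0, so this gives the minimum combined area; x ≈ 54.3296 cm to the square.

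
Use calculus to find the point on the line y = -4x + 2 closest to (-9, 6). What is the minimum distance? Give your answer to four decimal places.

Minimize D(x)^2 = (x + 9)^2 + (-4x - 4)^2.
d/dx[D^2] = 2(x + 9) + 2·(-4)·(-4x - 4) = 0 ⇒ x = -25/17.
Then y = 134/17 and the distance is √(1024/17) ≈ 7.7611.

7.7611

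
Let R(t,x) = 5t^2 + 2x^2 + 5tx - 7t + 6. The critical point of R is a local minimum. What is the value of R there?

∂R/∂t = 10t + 5x - 7 = 0 and ∂R/∂x = 5t + 4x = 0, so (t, x) = (28/15, -7/3).
The Hessian has R_{tt} = 10, R_{xx} = 4, R_{tx} = 5, giving D = 15 > 0 with R_{tt} > 0, so the point is a local minimum.
R(28/15, -7/3) = -8/15.

-8/15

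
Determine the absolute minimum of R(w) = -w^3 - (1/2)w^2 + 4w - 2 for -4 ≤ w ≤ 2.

Differentiating, R'(w) = -3w^2 - w + 4; which vanishes at w = -4/3 and w = 1.
Evaluating at the critical points and endpoints: R(-4) = 38,  R(-4/3) = -158/27,  R(1) = 1/2,  R(2) = -4.
Hence the absolute minimum is -158/27 at w = -4/3.

-158/27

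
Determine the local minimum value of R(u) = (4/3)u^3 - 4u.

R'(u) = 4u^2 - 4 = 0 at u = -1, 1.
Second-derivative test with R''(u) = 8u: R''(-1) = -8 < 0 ⇒ local maximum; R''(1) = 8 > 0 ⇒ local minimum.
The local minimum is R(1) = -8/3.

-8/3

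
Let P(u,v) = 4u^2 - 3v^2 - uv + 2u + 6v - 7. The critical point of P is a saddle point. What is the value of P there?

∂P/∂u = 8u - v + 2 = 0 and ∂P/∂v = -u - 6v + 6 = 0, so (u, v) = (-6/49, 50/49).
The Hessian has P_{uu} = 8, P_{vv} = -6, P_{uv} = -1, giving D = -49 < 0, so the point is a saddle point.
P(-6/49, 50/49) = -199/49.

-199/49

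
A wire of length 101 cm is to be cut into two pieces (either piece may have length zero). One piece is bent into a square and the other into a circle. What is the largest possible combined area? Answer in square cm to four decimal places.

Let x be the length used for the square. Square side x/4; circle radius (101−x)/(2π).
A(x) = (x/4)² + π·((101−x)/(2π))² = x²/16 + (101−x)²/(4π) for 0 ≤ x ≤ 101. A'(x) = x/8 − (101−x)/(2π) = 0 gives x = 4·101/(π+4) ≈ 56.5700.
A'' > 0, so the interior critical point is a minimum; the maximum is at an endpoint. A(0) = 811.7698 and A(101) = 637.5625, so the largest area is 811.7698.

811.7698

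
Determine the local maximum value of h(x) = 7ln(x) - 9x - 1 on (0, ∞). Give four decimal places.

h'(x) = 7/x − 9 = 0 gives x = 7/9.
h''(x) = -7/x², which is negative for x > 0, so this is a local maximum.
h(7/9) = 7·ln(7/9) - 7 - 1 ≈ -9.7592.

-9.7592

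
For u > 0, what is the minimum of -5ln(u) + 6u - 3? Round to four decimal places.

g'(u) = -5/u + 6 = 0 gives u = 5/6.
g''(u) = 5/u², which is positive for u > 0, so this is a local minimum.
g(5/6) = -5·ln(5/6) + 5 - 3 ≈ 2.9116.

2.9116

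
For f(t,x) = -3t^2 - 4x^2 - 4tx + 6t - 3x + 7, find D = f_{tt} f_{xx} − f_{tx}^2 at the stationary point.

32

∂f/∂t = -6t - 4x + 6 = 0 and ∂f/∂x = -4t - 8x - 3 = 0, so (t, x) = (15/8, -21/16).
The Hessian has f_{tt} = -6, f_{xx} = -8, f_{tx} = -4, giving D = 32 > 0 with f_{tt} < 0, so the point is a local maximum.
D = (-6)·(-8) − (-4)^2 = 32.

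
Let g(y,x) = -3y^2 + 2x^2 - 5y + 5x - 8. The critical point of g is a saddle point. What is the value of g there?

-217/24

∂g/∂y = -6y - 5 = 0 and ∂g/∂x = 4x + 5 = 0, so (y, x) = (-5/6, -5/4).
The Hessian has g_{yy} = -6, g_{xx} = 4, g_{yx} = 0, giving D = -24 < 0, so the point is a saddle point.
g(-5/6, -5/4) = -217/24.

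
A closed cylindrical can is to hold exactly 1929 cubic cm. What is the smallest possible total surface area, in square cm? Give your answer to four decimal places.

With radius r and height h, πr²h = 1929 so h = 1929/(πr²), and S(r) = 2πr² + 2πrh = 2πr² + 2·1929/r.
S'(r) = 4πr − 2·1929/r² = 0 ⇒ r³ = 1929/(2π), so r ≈ 6.7461 and h = 2r ≈ 13.4921.
S''(r) = 4π + 4·1929/r³ > 0, so this is the minimum; S ≈ 857.8329.

857.8329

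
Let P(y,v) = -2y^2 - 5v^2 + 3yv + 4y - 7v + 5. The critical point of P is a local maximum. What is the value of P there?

249/31

∂P/∂y = -4y + 3v + 4 = 0 and ∂P/∂v = 3y - 10v - 7 = 0, so (y, v) = (19/31, -16/31).
The Hessian has P_{yy} = -4, P_{vv} = -10, P_{yv} = 3, giving D = 31 > 0 with P_{yy} < 0, so the point is a local maximum.
P(19/31, -16/31) = 249/31.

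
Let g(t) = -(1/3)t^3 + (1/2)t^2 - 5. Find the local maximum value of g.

-29/6

g'(t) = -t^2 + t. Setting g'(t) = 0 gives t ∈ {0, 1}.
Since g''(t) = -2t + 1, we get g''(0) = 1 > 0 ⇒ local minimum; g''(1) = -1 < 0 ⇒ local maximum.
The local maximum is g(1) = -29/6.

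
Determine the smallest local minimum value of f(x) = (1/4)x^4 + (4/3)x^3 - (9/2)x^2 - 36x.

-369/4

f'(x) = x^3 + 4x^2 - 9x - 36 = 0 at x = -4, -3, 3.
Since f''(x) = 3x^2 + 8x - 9, we get f''(-4) = 7 > 0 ⇒ local minimum; f''(-3) = -6 < 0 ⇒ local maximum; f''(3) = 42 > 0 ⇒ local minimum.
The smallest local minimum is f(3) = -369/4.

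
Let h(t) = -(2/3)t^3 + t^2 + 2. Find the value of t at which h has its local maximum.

h'(t) = -2t^2 + 2t. Setting h'(t) = 0 gives t ∈ {0, 1}.
Since h''(t) = -4t + 2, we get h''(0) = 2 > 0 ⇒ local minimum; h''(1) = -2 < 0 ⇒ local maximum.
So the local maximum value is h(1) = 7/3.

1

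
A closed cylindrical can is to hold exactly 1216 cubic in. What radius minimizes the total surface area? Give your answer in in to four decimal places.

With radius r and height h, πr²h = 1216 so h = 1216/(πr²), and S(r) = 2πr² + 2πrh = 2πr² + 2·1216/r.
S'(r) = 4πr − 2·1216/r² = 0 ⇒ r³ = 1216/(2π), so r ≈ 5.7843 and h = 2r ≈ 11.5686.
S''(r) = 4π + 4·1216/r³ > 0, so this is the minimum; S ≈ 630.6721.

5.7843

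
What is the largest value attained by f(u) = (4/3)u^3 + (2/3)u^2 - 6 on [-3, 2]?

Differentiating, f'(u) = 4u^2 + (4/3)u; which vanishes at u = -1/3 and u = 0.
Compare values at every candidate in [-3, 2]: f(-3) = -36; f(-1/3) = -484/81; f(0) = -6; f(2) = 22/3.
The maximum over the interval is 22/3, attained at u = 2.

22/3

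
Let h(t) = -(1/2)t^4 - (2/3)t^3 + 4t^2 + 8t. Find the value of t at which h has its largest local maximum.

h'(t) = -2t^3 - 2t^2 + 8t + 8. Setting h'(t) = 0 gives t ∈ {-2, -1, 2}.
h''(t) = -6t^2 - 4t + 8. h''(-2) = -8 < 0 ⇒ local maximum; h''(-1) = 6 > 0 ⇒ local minimum; h''(2) = -24 < 0 ⇒ local maximum.
So the largest local maximum value is h(2) = 56/3.

2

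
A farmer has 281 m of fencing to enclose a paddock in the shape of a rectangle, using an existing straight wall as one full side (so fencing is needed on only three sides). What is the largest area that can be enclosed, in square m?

78961/8

Let the sides perpendicular to the wall have length x and the parallel side y, so 2x + y = 281 and the area is A = xy = x(281 − 2x).
A'(x) = 281 − 4x = 0 gives x = 281/4, and A''(x) = −4 < 0 confirms a maximum.
Then y = 281 − 2·281/4 = 281/2 and A = 78961/8.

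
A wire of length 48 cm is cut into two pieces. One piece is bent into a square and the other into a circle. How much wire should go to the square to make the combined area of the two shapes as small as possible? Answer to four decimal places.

Let x be the length used for the square. Square side x/4; circle radius (48−x)/(2π).
A(x) = (x/4)² + π·((48−x)/(2π))² = x²/16 + (48−x)²/(4π) for 0 ≤ x ≤ 48. A'(x) = x/8 − (48−x)/(2π) = 0 gives x = 4·48/(π+4) ≈ 26.8848.
A'' = 1/8 + 1/(2π) > 0, so this gives the minimum combined area; x ≈ 26.8848 cm to the square.

26.8848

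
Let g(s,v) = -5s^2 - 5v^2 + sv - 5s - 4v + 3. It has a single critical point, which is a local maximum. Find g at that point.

58/11

∂g/∂s = -10s + v - 5 = 0 and ∂g/∂v = s - 10v - 4 = 0, so (s, v) = (-6/11, -5/11).
The Hessian has g_{ss} = -10, g_{vv} = -10, g_{sv} = 1, giving D = 99 > 0 with g_{ss} < 0, so the point is a local maximum.
g(-6/11, -5/11) = 58/11.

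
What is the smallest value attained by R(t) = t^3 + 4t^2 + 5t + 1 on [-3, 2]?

-5

R'(t) = 3t^2 + 8t + 5, which vanishes at t = -5/3 and t = -1.
Compare values at every candidate in [-3, 2]: R(-3) = -5; R(-5/3) = -23/27; R(-1) = -1; R(2) = 35.
Hence the absolute minimum is -5 at t = -3.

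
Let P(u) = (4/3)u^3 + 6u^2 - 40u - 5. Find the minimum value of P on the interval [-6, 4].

The derivative is 4u^2 + 12u - 40, which vanishes at u = -5 and u = 2.
Evaluating at the critical points and endpoints: P(-6) = 163,  P(-5) = 535/3,  P(2) = -151/3,  P(4) = 49/3.
The minimum over the interval is -151/3, attained at u = 2.

-151/3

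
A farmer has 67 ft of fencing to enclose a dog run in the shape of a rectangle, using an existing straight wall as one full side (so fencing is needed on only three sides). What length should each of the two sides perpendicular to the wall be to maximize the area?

67/4

Let the sides perpendicular to the wall have length x and the parallel side y, so 2x + y = 67 and the area is A = xy = x(67 − 2x).
A'(x) = 67 − 4x = 0 gives x = 67/4, and A''(x) = −4 < 0 confirms a maximum.
Then y = 67 − 2·67/4 = 67/2 and A = 4489/8.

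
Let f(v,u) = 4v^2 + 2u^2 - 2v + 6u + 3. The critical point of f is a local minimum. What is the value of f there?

∂f/∂v = 8v - 2 = 0 and ∂f/∂u = 4u + 6 = 0, so (v, u) = (1/4, -3/2).
The Hessian has f_{vv} = 8, f_{uu} = 4, f_{vu} = 0, giving D = 32 > 0 with f_{vv} > 0, so the point is a local minimum.
f(1/4, -3/2) = -7/4.

-7/4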